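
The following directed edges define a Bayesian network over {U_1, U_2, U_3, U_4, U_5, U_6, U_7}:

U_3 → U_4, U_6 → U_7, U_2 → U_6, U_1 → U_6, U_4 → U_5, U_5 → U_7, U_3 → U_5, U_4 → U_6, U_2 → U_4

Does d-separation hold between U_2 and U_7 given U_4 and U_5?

No

6 paths connect U_2 and U_7; each must be blocked for d-separation to hold:
  1. U_2 → U_4 → U_6 → U_7 — U_4:chain[blocks]; U_6:chain[open] ⇒ blocked
  2. U_2 → U_4 ← U_3 → U_5 → U_7 — U_4:collider[open]; U_3:fork[open]; U_5:chain[blocks] ⇒ blocked
  3. U_2 → U_4 → U_5 → U_7 — U_4:chain[blocks]; U_5:chain[blocks] ⇒ blocked
  4. U_2 → U_6 ← U_4 ← U_3 → U_5 → U_7 — U_6:collider[blocks]; U_4:chain[blocks]; U_3:fork[open]; U_5:chain[blocks] ⇒ blocked
  5. U_2 → U_6 ← U_4 → U_5 → U_7 — U_6:collider[blocks]; U_4:fork[blocks]; U_5:chain[blocks] ⇒ blocked
  6. U_2 → U_6 → U_7 — U_6:chain[open] ⇒ active
At least one path is unblocked, so d-separation fails.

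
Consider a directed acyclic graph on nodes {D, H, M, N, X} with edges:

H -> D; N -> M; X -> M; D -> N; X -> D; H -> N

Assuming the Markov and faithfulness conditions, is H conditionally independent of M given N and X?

Yes — H and M are d-separated given {N, X}.

Enumerating the 4 paths from H to M and testing each for blocking by {N, X}:
Path 1: H → D → N → M
  N is a chain here and N is conditioned on, so the path is blocked at N.
Path 2: H → D ← X → M
  X is a fork here and X is conditioned on, so the path is blocked at X.
Path 3: H → N ← D ← X → M
  X is a fork here and X is conditioned on, so the path is blocked at X.
Path 4: H → N → M
  N is a chain here and N is conditioned on, so the path is blocked at N.
All paths are blocked; H ⊥ M | {N, X} holds.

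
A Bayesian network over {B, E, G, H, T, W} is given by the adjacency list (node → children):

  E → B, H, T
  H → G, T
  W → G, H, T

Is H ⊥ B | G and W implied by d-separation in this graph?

We examine all 4 paths between H and B:
Path 1: H ← E → B
  E is a fork and E is not conditioned on — no node blocks this path, so it is active.
Path 2: H → G ← W → T ← E → B
  W is a fork here and W is conditioned on, so the path is blocked at W.
Path 3: H → T ← E → B
  T is a collider here and neither T nor any of its descendants is conditioned on, so the collider stays closed — the path is blocked at T.
Path 4: H ← W → T ← E → B
  W is a fork here and W is conditioned on, so the path is blocked at W.
Since the path H ← E → B is active, H and B are not d-separated given {G, W}.

No — H and B are not d-separated given {G, W}.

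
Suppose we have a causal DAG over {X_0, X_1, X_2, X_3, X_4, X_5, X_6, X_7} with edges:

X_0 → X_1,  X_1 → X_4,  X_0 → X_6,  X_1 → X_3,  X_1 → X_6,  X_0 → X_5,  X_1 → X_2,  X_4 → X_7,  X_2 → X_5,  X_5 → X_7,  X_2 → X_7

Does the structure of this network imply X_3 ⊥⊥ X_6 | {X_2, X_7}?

No

We examine all 6 paths between X_3 and X_6:
Path 1: X_3 ← X_1 → X_6
  X_1 is a fork and X_1 is not conditioned on — no node blocks this path, so it is active.
Path 2: X_3 ← X_1 ← X_0 → X_6
  X_1 is a chain and X_1 is not conditioned on; X_0 is a fork and X_0 is not conditioned on — no node blocks this path, so it is active.
Path 3: X_3 ← X_1 → X_4 → X_7 ← X_5 ← X_0 → X_6
  X_1 is a fork and X_1 is not conditioned on; X_4 is a chain and X_4 is not conditioned on; X_7 is a collider and X_7 is conditioned on, which opens it; X_5 is a chain and X_5 is not conditioned on; X_0 is a fork and X_0 is not conditioned on — no node blocks this path, so it is active.
Path 4: X_3 ← X_1 → X_4 → X_7 ← X_2 → X_5 ← X_0 → X_6
  X_2 is a fork here and X_2 is conditioned on, so the path is blocked at X_2.
Path 5: X_3 ← X_1 → X_2 → X_5 ← X_0 → X_6
  X_2 is a chain here and X_2 is conditioned on, so the path is blocked at X_2.
Path 6: X_3 ← X_1 → X_2 → X_7 ← X_5 ← X_0 → X_6
  X_2 is a chain here and X_2 is conditioned on, so the path is blocked at X_2.
Because an active path exists, X_3 and X_6 are not d-separated.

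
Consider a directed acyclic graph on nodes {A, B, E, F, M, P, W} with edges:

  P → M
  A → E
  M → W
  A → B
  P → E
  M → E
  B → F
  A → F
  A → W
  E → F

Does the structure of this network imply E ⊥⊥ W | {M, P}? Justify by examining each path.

5 paths connect E and W; each must be blocked for d-separation to hold:
  1. E → F ← A → W — F:collider[blocks]; A:fork[open] ⇒ blocked
  2. E → F ← B ← A → W — F:collider[blocks]; B:chain[open]; A:fork[open] ⇒ blocked
  3. E ← A → W — A:fork[open] ⇒ active
  4. E ← M → W — M:fork[blocks] ⇒ blocked
  5. E ← P → M → W — P:fork[blocks]; M:chain[blocks] ⇒ blocked
At least one path is unblocked, so d-separation fails.

No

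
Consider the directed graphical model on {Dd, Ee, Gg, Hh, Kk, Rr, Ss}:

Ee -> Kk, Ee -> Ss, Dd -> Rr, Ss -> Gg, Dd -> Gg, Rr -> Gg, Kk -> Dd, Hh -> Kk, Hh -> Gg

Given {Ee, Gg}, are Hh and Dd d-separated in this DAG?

No

6 paths connect Hh and Dd; each must be blocked for d-separation to hold:
Path 1: Hh → Gg ← Rr ← Dd
  Gg is a collider and Gg is conditioned on, which opens it; Rr is a chain and Rr is not conditioned on — no node blocks this path, so it is active.
Path 2: Hh → Gg ← Dd
  Gg is a collider and Gg is conditioned on, which opens it — no node blocks this path, so it is active.
Path 3: Hh → Gg ← Ss ← Ee → Kk → Dd
  Ee is a fork here and Ee is conditioned on, so the path is blocked at Ee.
Path 4: Hh → Kk ← Ee → Ss → Gg ← Rr ← Dd
  Ee is a fork here and Ee is conditioned on, so the path is blocked at Ee.
Path 5: Hh → Kk ← Ee → Ss → Gg ← Dd
  Ee is a fork here and Ee is conditioned on, so the path is blocked at Ee.
Path 6: Hh → Kk → Dd
  Kk is a chain and Kk is not conditioned on — no node blocks this path, so it is active.
At least one path is unblocked, so d-separation fails.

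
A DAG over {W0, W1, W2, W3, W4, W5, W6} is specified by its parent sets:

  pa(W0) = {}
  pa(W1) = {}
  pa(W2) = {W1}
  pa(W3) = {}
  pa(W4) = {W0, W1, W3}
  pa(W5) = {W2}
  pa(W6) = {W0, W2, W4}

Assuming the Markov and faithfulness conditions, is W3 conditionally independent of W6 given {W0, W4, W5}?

No — W3 and W6 are not d-separated given {W0, W4, W5}.

3 paths connect W3 and W6; each must be blocked for d-separation to hold:
Path 1: W3 → W4 ← W0 → W6
  W0 is a fork here and W0 is conditioned on, so the path is blocked at W0.
Path 2: W3 → W4 ← W1 → W2 → W6
  W4 is a collider and W4 is conditioned on, which opens it; W1 is a fork and W1 is not conditioned on; W2 is a chain and W2 is not conditioned on — no node blocks this path, so it is active.
Path 3: W3 → W4 → W6
  W4 is a chain here and W4 is conditioned on, so the path is blocked at W4.
Because an active path exists, W3 and W6 are not d-separated.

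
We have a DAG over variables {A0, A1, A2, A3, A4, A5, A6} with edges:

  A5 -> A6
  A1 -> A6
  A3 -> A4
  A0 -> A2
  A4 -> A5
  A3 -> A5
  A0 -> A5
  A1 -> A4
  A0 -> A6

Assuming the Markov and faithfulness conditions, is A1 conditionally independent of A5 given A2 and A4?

No — A1 and A5 are not d-separated given {A2, A4}.

Enumerating the 4 paths from A1 to A5 and testing each for blocking by {A2, A4}:
  1. A1 → A6 ← A5 — A6:collider[blocks] ⇒ blocked
  2. A1 → A6 ← A0 → A5 — A6:collider[blocks]; A0:fork[open] ⇒ blocked
  3. A1 → A4 ← A3 → A5 — A4:collider[open]; A3:fork[open] ⇒ active
  4. A1 → A4 → A5 — A4:chain[blocks] ⇒ blocked
Since the path A1 → A4 ← A3 → A5 is active, A1 and A5 are not d-separated given {A2, A4}.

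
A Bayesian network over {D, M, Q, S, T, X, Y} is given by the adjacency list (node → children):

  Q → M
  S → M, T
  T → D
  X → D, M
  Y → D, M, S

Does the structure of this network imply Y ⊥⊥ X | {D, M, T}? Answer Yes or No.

No

6 paths connect Y and X; each must be blocked for d-separation to hold:
Path 1: Y → D ← T ← S → M ← X
  T is a chain here and T is conditioned on, so the path is blocked at T.
Path 2: Y → D ← X
  D is a collider and D is conditioned on, which opens it — no node blocks this path, so it is active.
Path 3: Y → M ← S → T → D ← X
  T is a chain here and T is conditioned on, so the path is blocked at T.
Path 4: Y → M ← X
  M is a collider and M is conditioned on, which opens it — no node blocks this path, so it is active.
Path 5: Y → S → T → D ← X
  T is a chain here and T is conditioned on, so the path is blocked at T.
Path 6: Y → S → M ← X
  S is a chain and S is not conditioned on; M is a collider and M is conditioned on, which opens it — no node blocks this path, so it is active.
Since the path Y → D ← X is active, Y and X are not d-separated given {D, M, T}.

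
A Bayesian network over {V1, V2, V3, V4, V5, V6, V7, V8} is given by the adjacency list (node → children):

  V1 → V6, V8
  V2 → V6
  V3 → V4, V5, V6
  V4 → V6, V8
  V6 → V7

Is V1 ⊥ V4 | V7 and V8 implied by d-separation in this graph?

3 paths connect V1 and V4; each must be blocked for d-separation to hold:
Path 1: V1 → V8 ← V4
  V8 is a collider and V8 is conditioned on, which opens it — no node blocks this path, so it is active.
Path 2: V1 → V6 ← V3 → V4
  V6 is a collider and its descendant V7 is conditioned on, which opens it; V3 is a fork and V3 is not conditioned on — no node blocks this path, so it is active.
Path 3: V1 → V6 ← V4
  V6 is a collider and its descendant V7 is conditioned on, which opens it — no node blocks this path, so it is active.
Because an active path exists, V1 and V4 are not d-separated.

No — V1 and V4 are not d-separated given {V7, V8}.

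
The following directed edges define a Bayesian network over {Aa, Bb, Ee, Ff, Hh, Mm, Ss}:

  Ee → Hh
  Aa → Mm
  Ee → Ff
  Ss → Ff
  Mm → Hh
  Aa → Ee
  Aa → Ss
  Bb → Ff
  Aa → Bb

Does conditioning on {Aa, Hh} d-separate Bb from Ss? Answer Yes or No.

Enumerating the 6 paths from Bb to Ss and testing each for blocking by {Aa, Hh}:
  1. Bb → Ff ← Ss — Ff:collider[blocks] ⇒ blocked
  2. Bb → Ff ← Ee ← Aa → Ss — Ff:collider[blocks]; Ee:chain[open]; Aa:fork[blocks] ⇒ blocked
  3. Bb → Ff ← Ee → Hh ← Mm ← Aa → Ss — Ff:collider[blocks]; Ee:fork[open]; Hh:collider[open]; Mm:chain[open]; Aa:fork[blocks] ⇒ blocked
  4. Bb ← Aa → Mm → Hh ← Ee → Ff ← Ss — Aa:fork[blocks]; Mm:chain[open]; Hh:collider[open]; Ee:fork[open]; Ff:collider[blocks] ⇒ blocked
  5. Bb ← Aa → Ss — Aa:fork[blocks] ⇒ blocked
  6. Bb ← Aa → Ee → Ff ← Ss — Aa:fork[blocks]; Ee:chain[open]; Ff:collider[blocks] ⇒ blocked
All paths are blocked; Bb ⊥ Ss | {Aa, Hh} holds.

Yes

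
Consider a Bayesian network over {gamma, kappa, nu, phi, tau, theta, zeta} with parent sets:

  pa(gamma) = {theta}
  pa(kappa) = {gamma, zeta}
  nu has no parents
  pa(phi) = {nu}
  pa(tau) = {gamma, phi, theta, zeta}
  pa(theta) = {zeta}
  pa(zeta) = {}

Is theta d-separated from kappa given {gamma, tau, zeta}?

Yes — theta and kappa are d-separated given {gamma, tau, zeta}.

We examine all 6 paths between theta and kappa:
  1. theta → tau ← zeta → kappa — tau:collider[open]; zeta:fork[blocks] ⇒ blocked
  2. theta → tau ← gamma → kappa — tau:collider[open]; gamma:fork[blocks] ⇒ blocked
  3. theta ← zeta → tau ← gamma → kappa — zeta:fork[blocks]; tau:collider[open]; gamma:fork[blocks] ⇒ blocked
  4. theta ← zeta → kappa — zeta:fork[blocks] ⇒ blocked
  5. theta → gamma → tau ← zeta → kappa — gamma:chain[blocks]; tau:collider[open]; zeta:fork[blocks] ⇒ blocked
  6. theta → gamma → kappa — gamma:chain[blocks] ⇒ blocked
Every path is blocked, so theta and kappa are d-separated given {gamma, tau, zeta}.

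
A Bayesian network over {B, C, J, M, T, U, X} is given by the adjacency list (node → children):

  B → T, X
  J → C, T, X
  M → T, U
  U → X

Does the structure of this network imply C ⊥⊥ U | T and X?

Enumerating the 4 paths from C to U and testing each for blocking by {T, X}:
Path 1: C ← J → T ← B → X ← U
  J is a fork and J is not conditioned on; T is a collider and T is conditioned on, which opens it; B is a fork and B is not conditioned on; X is a collider and X is conditioned on, which opens it — no node blocks this path, so it is active.
Path 2: C ← J → T ← M → U
  J is a fork and J is not conditioned on; T is a collider and T is conditioned on, which opens it; M is a fork and M is not conditioned on — no node blocks this path, so it is active.
Path 3: C ← J → X ← B → T ← M → U
  J is a fork and J is not conditioned on; X is a collider and X is conditioned on, which opens it; B is a fork and B is not conditioned on; T is a collider and T is conditioned on, which opens it; M is a fork and M is not conditioned on — no node blocks this path, so it is active.
Path 4: C ← J → X ← U
  J is a fork and J is not conditioned on; X is a collider and X is conditioned on, which opens it — no node blocks this path, so it is active.
Because an active path exists, C and U are not d-separated.

No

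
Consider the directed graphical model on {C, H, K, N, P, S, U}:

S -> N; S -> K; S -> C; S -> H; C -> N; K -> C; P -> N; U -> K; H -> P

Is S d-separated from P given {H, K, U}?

Yes

Enumerating the 4 paths from S to P and testing each for blocking by {H, K, U}:
Path 1: S → N ← P
  N is a collider here and neither N nor any of its descendants is conditioned on, so the collider stays closed — the path is blocked at N.
Path 2: S → H → P
  H is a chain here and H is conditioned on, so the path is blocked at H.
Path 3: S → K → C → N ← P
  K is a chain here and K is conditioned on, so the path is blocked at K.
Path 4: S → C → N ← P
  N is a collider here and neither N nor any of its descendants is conditioned on, so the collider stays closed — the path is blocked at N.
Every path is blocked, so S and P are d-separated given {H, K, U}.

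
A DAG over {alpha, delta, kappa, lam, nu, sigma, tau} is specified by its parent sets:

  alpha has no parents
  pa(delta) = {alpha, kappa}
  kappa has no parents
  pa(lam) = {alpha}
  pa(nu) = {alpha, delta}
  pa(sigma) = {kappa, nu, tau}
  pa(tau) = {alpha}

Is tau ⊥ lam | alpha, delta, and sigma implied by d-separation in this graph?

Yes

Enumerating the 5 paths from tau to lam and testing each for blocking by {alpha, delta, sigma}:
Path 1: tau ← alpha → lam
  alpha is a fork here and alpha is conditioned on, so the path is blocked at alpha.
Path 2: tau → sigma ← kappa → delta ← alpha → lam
  alpha is a fork here and alpha is conditioned on, so the path is blocked at alpha.
Path 3: tau → sigma ← kappa → delta → nu ← alpha → lam
  delta is a chain here and delta is conditioned on, so the path is blocked at delta.
Path 4: tau → sigma ← nu ← alpha → lam
  alpha is a fork here and alpha is conditioned on, so the path is blocked at alpha.
Path 5: tau → sigma ← nu ← delta ← alpha → lam
  delta is a chain here and delta is conditioned on, so the path is blocked at delta.
Every path is blocked, so tau and lam are d-separated given {alpha, delta, sigma}.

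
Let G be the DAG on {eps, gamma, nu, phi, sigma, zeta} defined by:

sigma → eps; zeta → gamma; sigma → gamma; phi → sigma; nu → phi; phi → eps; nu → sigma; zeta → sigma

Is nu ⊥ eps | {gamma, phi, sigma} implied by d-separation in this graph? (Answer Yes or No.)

Yes — nu and eps are d-separated given {gamma, phi, sigma}.

There are 4 undirected paths between nu and eps; checking each against the conditioning set {gamma, phi, sigma}:
  1. nu → sigma → eps — sigma:chain[blocks] ⇒ blocked
  2. nu → sigma ← phi → eps — sigma:collider[open]; phi:fork[blocks] ⇒ blocked
  3. nu → phi → eps — phi:chain[blocks] ⇒ blocked
  4. nu → phi → sigma → eps — phi:chain[blocks]; sigma:chain[blocks] ⇒ blocked
Since every path is blocked, d-separation holds.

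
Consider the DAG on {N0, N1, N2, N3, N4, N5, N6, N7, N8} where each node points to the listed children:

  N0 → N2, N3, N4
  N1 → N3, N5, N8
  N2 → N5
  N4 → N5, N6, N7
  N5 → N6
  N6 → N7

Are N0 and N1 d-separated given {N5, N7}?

5 paths connect N0 and N1; each must be blocked for d-separation to hold:
Path 1: N0 → N3 ← N1
  N3 is a collider here and neither N3 nor any of its descendants is conditioned on, so the collider stays closed — the path is blocked at N3.
Path 2: N0 → N2 → N5 ← N1
  N2 is a chain and N2 is not conditioned on; N5 is a collider and N5 is conditioned on, which opens it — no node blocks this path, so it is active.
Path 3: N0 → N4 → N5 ← N1
  N4 is a chain and N4 is not conditioned on; N5 is a collider and N5 is conditioned on, which opens it — no node blocks this path, so it is active.
Path 4: N0 → N4 → N6 ← N5 ← N1
  N5 is a chain here and N5 is conditioned on, so the path is blocked at N5.
Path 5: N0 → N4 → N7 ← N6 ← N5 ← N1
  N5 is a chain here and N5 is conditioned on, so the path is blocked at N5.
Because an active path exists, N0 and N1 are not d-separated.

No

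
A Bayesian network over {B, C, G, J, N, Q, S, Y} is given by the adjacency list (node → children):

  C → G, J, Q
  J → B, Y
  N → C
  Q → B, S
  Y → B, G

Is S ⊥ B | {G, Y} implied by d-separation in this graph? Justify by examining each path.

No

5 paths connect S and B; each must be blocked for d-separation to hold:
  1. S ← Q ← C → J → B — Q:chain[open]; C:fork[open]; J:chain[open] ⇒ active
  2. S ← Q ← C → J → Y → B — Q:chain[open]; C:fork[open]; J:chain[open]; Y:chain[blocks] ⇒ blocked
  3. S ← Q ← C → G ← Y → B — Q:chain[open]; C:fork[open]; G:collider[open]; Y:fork[blocks] ⇒ blocked
  4. S ← Q ← C → G ← Y ← J → B — Q:chain[open]; C:fork[open]; G:collider[open]; Y:chain[blocks]; J:fork[open] ⇒ blocked
  5. S ← Q → B — Q:fork[open] ⇒ active
At least one path is unblocked, so d-separation fails.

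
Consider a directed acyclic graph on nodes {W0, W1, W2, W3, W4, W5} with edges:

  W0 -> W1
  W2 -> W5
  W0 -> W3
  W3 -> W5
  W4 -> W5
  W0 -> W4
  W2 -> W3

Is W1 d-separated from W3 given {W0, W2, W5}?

Yes

Enumerating the 3 paths from W1 to W3 and testing each for blocking by {W0, W2, W5}:
  1. W1 ← W0 → W4 → W5 ← W3 — W0:fork[blocks]; W4:chain[open]; W5:collider[open] ⇒ blocked
  2. W1 ← W0 → W4 → W5 ← W2 → W3 — W0:fork[blocks]; W4:chain[open]; W5:collider[open]; W2:fork[blocks] ⇒ blocked
  3. W1 ← W0 → W3 — W0:fork[blocks] ⇒ blocked
Since every path is blocked, d-separation holds.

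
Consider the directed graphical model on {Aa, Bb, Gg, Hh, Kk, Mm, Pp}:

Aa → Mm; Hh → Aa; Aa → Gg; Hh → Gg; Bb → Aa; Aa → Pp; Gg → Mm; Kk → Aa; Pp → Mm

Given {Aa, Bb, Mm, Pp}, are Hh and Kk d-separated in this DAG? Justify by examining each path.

There are 4 undirected paths between Hh and Kk; checking each against the conditioning set {Aa, Bb, Mm, Pp}:
  1. Hh → Aa ← Kk — Aa:collider[open] ⇒ active
  2. Hh → Gg → Mm ← Pp ← Aa ← Kk — Gg:chain[open]; Mm:collider[open]; Pp:chain[blocks]; Aa:chain[blocks] ⇒ blocked
  3. Hh → Gg → Mm ← Aa ← Kk — Gg:chain[open]; Mm:collider[open]; Aa:chain[blocks] ⇒ blocked
  4. Hh → Gg ← Aa ← Kk — Gg:collider[open]; Aa:chain[blocks] ⇒ blocked
Since the path Hh → Aa ← Kk is active, Hh and Kk are not d-separated given {Aa, Bb, Mm, Pp}.

No — Hh and Kk are not d-separated given {Aa, Bb, Mm, Pp}.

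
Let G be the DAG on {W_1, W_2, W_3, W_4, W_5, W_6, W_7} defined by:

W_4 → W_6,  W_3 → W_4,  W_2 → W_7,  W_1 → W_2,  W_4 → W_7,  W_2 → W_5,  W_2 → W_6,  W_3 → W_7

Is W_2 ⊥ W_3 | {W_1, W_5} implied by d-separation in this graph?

We examine all 4 paths between W_2 and W_3:
Path 1: W_2 → W_6 ← W_4 ← W_3
  W_6 is a collider here and neither W_6 nor any of its descendants is conditioned on, so the collider stays closed — the path is blocked at W_6.
Path 2: W_2 → W_6 ← W_4 → W_7 ← W_3
  W_6 is a collider here and neither W_6 nor any of its descendants is conditioned on, so the collider stays closed — the path is blocked at W_6.
Path 3: W_2 → W_7 ← W_4 ← W_3
  W_7 is a collider here and neither W_7 nor any of its descendants is conditioned on, so the collider stays closed — the path is blocked at W_7.
Path 4: W_2 → W_7 ← W_3
  W_7 is a collider here and neither W_7 nor any of its descendants is conditioned on, so the collider stays closed — the path is blocked at W_7.
All paths are blocked; W_2 ⊥ W_3 | {W_1, W_5} holds.

Yes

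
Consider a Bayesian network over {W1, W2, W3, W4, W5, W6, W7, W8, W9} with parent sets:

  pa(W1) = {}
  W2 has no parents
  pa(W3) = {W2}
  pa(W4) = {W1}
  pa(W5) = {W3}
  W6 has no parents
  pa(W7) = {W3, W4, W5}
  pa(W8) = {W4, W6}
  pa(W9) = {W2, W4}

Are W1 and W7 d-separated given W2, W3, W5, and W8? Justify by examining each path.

We examine all 3 paths between W1 and W7:
Path 1: W1 → W4 → W7
  W4 is a chain and W4 is not conditioned on — no node blocks this path, so it is active.
Path 2: W1 → W4 → W9 ← W2 → W3 → W7
  W9 is a collider here and neither W9 nor any of its descendants is conditioned on, so the collider stays closed — the path is blocked at W9.
Path 3: W1 → W4 → W9 ← W2 → W3 → W5 → W7
  W9 is a collider here and neither W9 nor any of its descendants is conditioned on, so the collider stays closed — the path is blocked at W9.
At least one path is unblocked, so d-separation fails.

No — W1 and W7 are not d-separated given {W2, W3, W5, W8}.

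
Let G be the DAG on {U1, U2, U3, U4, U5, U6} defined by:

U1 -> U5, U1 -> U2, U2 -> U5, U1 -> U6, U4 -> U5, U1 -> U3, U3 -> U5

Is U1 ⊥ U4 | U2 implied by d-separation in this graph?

Yes — U1 and U4 are d-separated given {U2}.

3 paths connect U1 and U4; each must be blocked for d-separation to hold:
  1. U1 → U3 → U5 ← U4 — U3:chain[open]; U5:collider[blocks] ⇒ blocked
  2. U1 → U2 → U5 ← U4 — U2:chain[blocks]; U5:collider[blocks] ⇒ blocked
  3. U1 → U5 ← U4 — U5:collider[blocks] ⇒ blocked
Since every path is blocked, d-separation holds.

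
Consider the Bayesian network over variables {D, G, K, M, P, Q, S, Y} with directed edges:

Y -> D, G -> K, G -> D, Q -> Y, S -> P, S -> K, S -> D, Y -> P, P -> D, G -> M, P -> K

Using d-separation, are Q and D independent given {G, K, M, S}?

No — Q and D are not d-separated given {G, K, M, S}.

Enumerating the 6 paths from Q to D and testing each for blocking by {G, K, M, S}:
  1. Q → Y → D — Y:chain[open] ⇒ active
  2. Q → Y → P → D — Y:chain[open]; P:chain[open] ⇒ active
  3. Q → Y → P → K ← G → D — Y:chain[open]; P:chain[open]; K:collider[open]; G:fork[blocks] ⇒ blocked
  4. Q → Y → P → K ← S → D — Y:chain[open]; P:chain[open]; K:collider[open]; S:fork[blocks] ⇒ blocked
  5. Q → Y → P ← S → D — Y:chain[open]; P:collider[open]; S:fork[blocks] ⇒ blocked
  6. Q → Y → P ← S → K ← G → D — Y:chain[open]; P:collider[open]; S:fork[blocks]; K:collider[open]; G:fork[blocks] ⇒ blocked
At least one path is unblocked, so d-separation fails.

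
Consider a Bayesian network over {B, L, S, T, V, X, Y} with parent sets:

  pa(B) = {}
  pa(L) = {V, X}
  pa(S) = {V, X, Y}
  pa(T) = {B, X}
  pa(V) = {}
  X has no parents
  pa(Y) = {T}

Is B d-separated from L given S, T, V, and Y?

No

4 paths connect B and L; each must be blocked for d-separation to hold:
  1. B → T ← X → L — T:collider[open]; X:fork[open] ⇒ active
  2. B → T ← X → S ← V → L — T:collider[open]; X:fork[open]; S:collider[open]; V:fork[blocks] ⇒ blocked
  3. B → T → Y → S ← X → L — T:chain[blocks]; Y:chain[blocks]; S:collider[open]; X:fork[open] ⇒ blocked
  4. B → T → Y → S ← V → L — T:chain[blocks]; Y:chain[blocks]; S:collider[open]; V:fork[blocks] ⇒ blocked
Since the path B → T ← X → L is active, B and L are not d-separated given {S, T, V, Y}.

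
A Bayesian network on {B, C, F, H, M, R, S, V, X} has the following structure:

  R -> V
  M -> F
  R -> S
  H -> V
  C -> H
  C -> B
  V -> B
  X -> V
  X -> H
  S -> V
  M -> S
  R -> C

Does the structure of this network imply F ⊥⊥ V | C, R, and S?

There are 5 undirected paths between F and V; checking each against the conditioning set {C, R, S}:
  1. F ← M → S → V — M:fork[open]; S:chain[blocks] ⇒ blocked
  2. F ← M → S ← R → V — M:fork[open]; S:collider[open]; R:fork[blocks] ⇒ blocked
  3. F ← M → S ← R → C → H ← X → V — M:fork[open]; S:collider[open]; R:fork[blocks]; C:chain[blocks]; H:collider[blocks]; X:fork[open] ⇒ blocked
  4. F ← M → S ← R → C → H → V — M:fork[open]; S:collider[open]; R:fork[blocks]; C:chain[blocks]; H:chain[open] ⇒ blocked
  5. F ← M → S ← R → C → B ← V — M:fork[open]; S:collider[open]; R:fork[blocks]; C:chain[blocks]; B:collider[blocks] ⇒ blocked
Every path is blocked, so F and V are d-separated given {C, R, S}.

Yes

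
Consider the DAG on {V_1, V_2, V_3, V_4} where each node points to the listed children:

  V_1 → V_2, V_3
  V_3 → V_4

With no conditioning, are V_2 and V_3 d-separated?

No

Only one path connects V_2 and V_3:
Path 1: V_2 ← V_1 → V_3
  V_1 is a fork and V_1 is not conditioned on — no node blocks this path, so it is active.
Since the path V_2 ← V_1 → V_3 is active, V_2 and V_3 are not d-separated given ∅.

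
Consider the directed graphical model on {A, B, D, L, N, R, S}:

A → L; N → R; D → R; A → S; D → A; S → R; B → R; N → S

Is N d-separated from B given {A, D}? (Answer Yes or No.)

We examine all 3 paths between N and B:
  1. N → R ← B — R:collider[blocks] ⇒ blocked
  2. N → S ← A ← D → R ← B — S:collider[blocks]; A:chain[blocks]; D:fork[blocks]; R:collider[blocks] ⇒ blocked
  3. N → S → R ← B — S:chain[open]; R:collider[blocks] ⇒ blocked
Since every path is blocked, d-separation holds.

Yes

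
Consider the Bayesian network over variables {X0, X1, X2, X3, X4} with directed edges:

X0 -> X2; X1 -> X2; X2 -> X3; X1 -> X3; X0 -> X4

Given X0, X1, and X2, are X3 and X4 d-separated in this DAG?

Yes

There are 2 undirected paths between X3 and X4; checking each against the conditioning set {X0, X1, X2}:
  1. X3 ← X1 → X2 ← X0 → X4 — X1:fork[blocks]; X2:collider[open]; X0:fork[blocks] ⇒ blocked
  2. X3 ← X2 ← X0 → X4 — X2:chain[blocks]; X0:fork[blocks] ⇒ blocked
All paths are blocked; X3 ⊥ X4 | {X0, X1, X2} holds.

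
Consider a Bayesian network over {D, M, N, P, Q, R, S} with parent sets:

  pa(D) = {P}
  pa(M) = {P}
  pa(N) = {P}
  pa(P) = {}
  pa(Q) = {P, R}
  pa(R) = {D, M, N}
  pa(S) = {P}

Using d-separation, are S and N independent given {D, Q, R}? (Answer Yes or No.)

We examine all 4 paths between S and N:
Path 1: S ← P → Q ← R ← N
  R is a chain here and R is conditioned on, so the path is blocked at R.
Path 2: S ← P → D → R ← N
  D is a chain here and D is conditioned on, so the path is blocked at D.
Path 3: S ← P → N
  P is a fork and P is not conditioned on — no node blocks this path, so it is active.
Path 4: S ← P → M → R ← N
  P is a fork and P is not conditioned on; M is a chain and M is not conditioned on; R is a collider and R is conditioned on, which opens it — no node blocks this path, so it is active.
Since the path S ← P → N is active, S and N are not d-separated given {D, Q, R}.

No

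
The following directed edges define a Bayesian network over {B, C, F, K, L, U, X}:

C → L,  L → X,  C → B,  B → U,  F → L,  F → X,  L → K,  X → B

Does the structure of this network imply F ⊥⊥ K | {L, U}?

There are 3 undirected paths between F and K; checking each against the conditioning set {L, U}:
Path 1: F → L → K
  L is a chain here and L is conditioned on, so the path is blocked at L.
Path 2: F → X ← L → K
  L is a fork here and L is conditioned on, so the path is blocked at L.
Path 3: F → X → B ← C → L → K
  L is a chain here and L is conditioned on, so the path is blocked at L.
Since every path is blocked, d-separation holds.

Yes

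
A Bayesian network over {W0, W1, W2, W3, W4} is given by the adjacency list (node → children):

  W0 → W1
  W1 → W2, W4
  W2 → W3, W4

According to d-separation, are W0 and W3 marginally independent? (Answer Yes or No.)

Enumerating the 2 paths from W0 to W3 and testing each for blocking by ∅:
Path 1: W0 → W1 → W2 → W3
  W1 is a chain and W1 is not conditioned on; W2 is a chain and W2 is not conditioned on — no node blocks this path, so it is active.
Path 2: W0 → W1 → W4 ← W2 → W3
  W4 is a collider here and neither W4 nor any of its descendants is conditioned on, so the collider stays closed — the path is blocked at W4.
Because an active path exists, W0 and W3 are not d-separated.

No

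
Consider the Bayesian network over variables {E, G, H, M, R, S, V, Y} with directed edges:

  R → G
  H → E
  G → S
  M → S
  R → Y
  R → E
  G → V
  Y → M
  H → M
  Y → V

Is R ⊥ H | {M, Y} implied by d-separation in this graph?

5 paths connect R and H; each must be blocked for d-separation to hold:
Path 1: R → Y → V ← G → S ← M ← H
  Y is a chain here and Y is conditioned on, so the path is blocked at Y.
Path 2: R → Y → M ← H
  Y is a chain here and Y is conditioned on, so the path is blocked at Y.
Path 3: R → G → V ← Y → M ← H
  V is a collider here and neither V nor any of its descendants is conditioned on, so the collider stays closed — the path is blocked at V.
Path 4: R → G → S ← M ← H
  S is a collider here and neither S nor any of its descendants is conditioned on, so the collider stays closed — the path is blocked at S.
Path 5: R → E ← H
  E is a collider here and neither E nor any of its descendants is conditioned on, so the collider stays closed — the path is blocked at E.
Every path is blocked, so R and H are d-separated given {M, Y}.

Yes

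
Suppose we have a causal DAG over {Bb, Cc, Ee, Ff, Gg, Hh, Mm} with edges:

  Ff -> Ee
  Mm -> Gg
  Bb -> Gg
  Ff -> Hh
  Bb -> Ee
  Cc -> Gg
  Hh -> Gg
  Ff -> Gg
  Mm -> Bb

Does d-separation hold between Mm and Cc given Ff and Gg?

4 paths connect Mm and Cc; each must be blocked for d-separation to hold:
Path 1: Mm → Bb → Ee ← Ff → Gg ← Cc
  Ee is a collider here and neither Ee nor any of its descendants is conditioned on, so the collider stays closed — the path is blocked at Ee.
Path 2: Mm → Bb → Ee ← Ff → Hh → Gg ← Cc
  Ee is a collider here and neither Ee nor any of its descendants is conditioned on, so the collider stays closed — the path is blocked at Ee.
Path 3: Mm → Bb → Gg ← Cc
  Bb is a chain and Bb is not conditioned on; Gg is a collider and Gg is conditioned on, which opens it — no node blocks this path, so it is active.
Path 4: Mm → Gg ← Cc
  Gg is a collider and Gg is conditioned on, which opens it — no node blocks this path, so it is active.
Since the path Mm → Bb → Gg ← Cc is active, Mm and Cc are not d-separated given {Ff, Gg}.

No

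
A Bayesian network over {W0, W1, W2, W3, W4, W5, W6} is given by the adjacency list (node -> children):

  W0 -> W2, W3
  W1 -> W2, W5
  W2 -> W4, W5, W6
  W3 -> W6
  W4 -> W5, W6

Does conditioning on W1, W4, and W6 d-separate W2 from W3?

There are 5 undirected paths between W2 and W3; checking each against the conditioning set {W1, W4, W6}:
Path 1: W2 ← W0 → W3
  W0 is a fork and W0 is not conditioned on — no node blocks this path, so it is active.
Path 2: W2 → W4 → W6 ← W3
  W4 is a chain here and W4 is conditioned on, so the path is blocked at W4.
Path 3: W2 → W5 ← W4 → W6 ← W3
  W5 is a collider here and neither W5 nor any of its descendants is conditioned on, so the collider stays closed — the path is blocked at W5.
Path 4: W2 ← W1 → W5 ← W4 → W6 ← W3
  W1 is a fork here and W1 is conditioned on, so the path is blocked at W1.
Path 5: W2 → W6 ← W3
  W6 is a collider and W6 is conditioned on, which opens it — no node blocks this path, so it is active.
Since the path W2 ← W0 → W3 is active, W2 and W3 are not d-separated given {W1, W4, W6}.

No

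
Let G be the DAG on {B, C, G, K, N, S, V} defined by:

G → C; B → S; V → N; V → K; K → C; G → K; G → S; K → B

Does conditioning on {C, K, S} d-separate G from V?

No

3 paths connect G and V; each must be blocked for d-separation to hold:
Path 1: G → K ← V
  K is a collider and K is conditioned on, which opens it — no node blocks this path, so it is active.
Path 2: G → C ← K ← V
  K is a chain here and K is conditioned on, so the path is blocked at K.
Path 3: G → S ← B ← K ← V
  K is a chain here and K is conditioned on, so the path is blocked at K.
Since the path G → K ← V is active, G and V are not d-separated given {C, K, S}.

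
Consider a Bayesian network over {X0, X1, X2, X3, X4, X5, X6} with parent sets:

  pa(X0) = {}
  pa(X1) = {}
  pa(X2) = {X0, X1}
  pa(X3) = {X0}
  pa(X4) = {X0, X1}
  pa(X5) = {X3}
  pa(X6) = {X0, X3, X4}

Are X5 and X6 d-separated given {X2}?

No — X5 and X6 are not d-separated given {X2}.

There are 4 undirected paths between X5 and X6; checking each against the conditioning set {X2}:
Path 1: X5 ← X3 → X6
  X3 is a fork and X3 is not conditioned on — no node blocks this path, so it is active.
Path 2: X5 ← X3 ← X0 → X6
  X3 is a chain and X3 is not conditioned on; X0 is a fork and X0 is not conditioned on — no node blocks this path, so it is active.
Path 3: X5 ← X3 ← X0 → X4 → X6
  X3 is a chain and X3 is not conditioned on; X0 is a fork and X0 is not conditioned on; X4 is a chain and X4 is not conditioned on — no node blocks this path, so it is active.
Path 4: X5 ← X3 ← X0 → X2 ← X1 → X4 → X6
  X3 is a chain and X3 is not conditioned on; X0 is a fork and X0 is not conditioned on; X2 is a collider and X2 is conditioned on, which opens it; X1 is a fork and X1 is not conditioned on; X4 is a chain and X4 is not conditioned on — no node blocks this path, so it is active.
At least one path is unblocked, so d-separation fails.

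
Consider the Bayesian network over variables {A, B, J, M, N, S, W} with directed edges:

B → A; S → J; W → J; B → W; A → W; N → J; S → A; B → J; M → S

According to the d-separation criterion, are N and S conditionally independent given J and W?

No

5 paths connect N and S; each must be blocked for d-separation to hold:
Path 1: N → J ← W ← A ← S
  W is a chain here and W is conditioned on, so the path is blocked at W.
Path 2: N → J ← W ← B → A ← S
  W is a chain here and W is conditioned on, so the path is blocked at W.
Path 3: N → J ← S
  J is a collider and J is conditioned on, which opens it — no node blocks this path, so it is active.
Path 4: N → J ← B → W ← A ← S
  J is a collider and J is conditioned on, which opens it; B is a fork and B is not conditioned on; W is a collider and W is conditioned on, which opens it; A is a chain and A is not conditioned on — no node blocks this path, so it is active.
Path 5: N → J ← B → A ← S
  J is a collider and J is conditioned on, which opens it; B is a fork and B is not conditioned on; A is a collider and its descendant W is conditioned on, which opens it — no node blocks this path, so it is active.
At least one path is unblocked, so d-separation fails.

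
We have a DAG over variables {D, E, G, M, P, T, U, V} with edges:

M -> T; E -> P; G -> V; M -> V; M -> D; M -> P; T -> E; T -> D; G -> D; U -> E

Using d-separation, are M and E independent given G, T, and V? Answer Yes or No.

Yes — M and E are d-separated given {G, T, V}.

Enumerating the 4 paths from M to E and testing each for blocking by {G, T, V}:
Path 1: M → D ← T → E
  D is a collider here and neither D nor any of its descendants is conditioned on, so the collider stays closed — the path is blocked at D.
Path 2: M → V ← G → D ← T → E
  G is a fork here and G is conditioned on, so the path is blocked at G.
Path 3: M → T → E
  T is a chain here and T is conditioned on, so the path is blocked at T.
Path 4: M → P ← E
  P is a collider here and neither P nor any of its descendants is conditioned on, so the collider stays closed — the path is blocked at P.
All paths are blocked; M ⊥ E | {G, T, V} holds.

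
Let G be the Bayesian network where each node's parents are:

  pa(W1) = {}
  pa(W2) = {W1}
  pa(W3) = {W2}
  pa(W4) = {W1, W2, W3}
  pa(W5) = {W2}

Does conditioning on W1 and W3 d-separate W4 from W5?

No

Enumerating the 3 paths from W4 to W5 and testing each for blocking by {W1, W3}:
Path 1: W4 ← W2 → W5
  W2 is a fork and W2 is not conditioned on — no node blocks this path, so it is active.
Path 2: W4 ← W3 ← W2 → W5
  W3 is a chain here and W3 is conditioned on, so the path is blocked at W3.
Path 3: W4 ← W1 → W2 → W5
  W1 is a fork here and W1 is conditioned on, so the path is blocked at W1.
Because an active path exists, W4 and W5 are not d-separated.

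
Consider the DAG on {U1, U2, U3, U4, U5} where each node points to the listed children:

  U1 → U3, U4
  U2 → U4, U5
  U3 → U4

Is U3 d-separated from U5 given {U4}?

Enumerating the 2 paths from U3 to U5 and testing each for blocking by {U4}:
Path 1: U3 → U4 ← U2 → U5
  U4 is a collider and U4 is conditioned on, which opens it; U2 is a fork and U2 is not conditioned on — no node blocks this path, so it is active.
Path 2: U3 ← U1 → U4 ← U2 → U5
  U1 is a fork and U1 is not conditioned on; U4 is a collider and U4 is conditioned on, which opens it; U2 is a fork and U2 is not conditioned on — no node blocks this path, so it is active.
At least one path is unblocked, so d-separation fails.

No — U3 and U5 are not d-separated given {U4}.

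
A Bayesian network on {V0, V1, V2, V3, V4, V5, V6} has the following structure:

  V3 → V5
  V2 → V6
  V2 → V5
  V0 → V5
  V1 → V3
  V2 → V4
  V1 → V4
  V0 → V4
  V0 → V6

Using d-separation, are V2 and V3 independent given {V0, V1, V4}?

Yes

We examine all 6 paths between V2 and V3:
Path 1: V2 → V4 ← V1 → V3
  V1 is a fork here and V1 is conditioned on, so the path is blocked at V1.
Path 2: V2 → V4 ← V0 → V5 ← V3
  V0 is a fork here and V0 is conditioned on, so the path is blocked at V0.
Path 3: V2 → V6 ← V0 → V4 ← V1 → V3
  V6 is a collider here and neither V6 nor any of its descendants is conditioned on, so the collider stays closed — the path is blocked at V6.
Path 4: V2 → V6 ← V0 → V5 ← V3
  V6 is a collider here and neither V6 nor any of its descendants is conditioned on, so the collider stays closed — the path is blocked at V6.
Path 5: V2 → V5 ← V3
  V5 is a collider here and neither V5 nor any of its descendants is conditioned on, so the collider stays closed — the path is blocked at V5.
Path 6: V2 → V5 ← V0 → V4 ← V1 → V3
  V5 is a collider here and neither V5 nor any of its descendants is conditioned on, so the collider stays closed — the path is blocked at V5.
All paths are blocked; V2 ⊥ V3 | {V0, V1, V4} holds.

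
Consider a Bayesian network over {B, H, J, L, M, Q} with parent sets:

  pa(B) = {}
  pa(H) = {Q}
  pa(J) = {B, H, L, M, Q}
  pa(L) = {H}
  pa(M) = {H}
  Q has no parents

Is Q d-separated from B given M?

There are 4 undirected paths between Q and B; checking each against the conditioning set {M}:
Path 1: Q → H → L → J ← B
  J is a collider here and neither J nor any of its descendants is conditioned on, so the collider stays closed — the path is blocked at J.
Path 2: Q → H → M → J ← B
  M is a chain here and M is conditioned on, so the path is blocked at M.
Path 3: Q → H → J ← B
  J is a collider here and neither J nor any of its descendants is conditioned on, so the collider stays closed — the path is blocked at J.
Path 4: Q → J ← B
  J is a collider here and neither J nor any of its descendants is conditioned on, so the collider stays closed — the path is blocked at J.
All paths are blocked; Q ⊥ B | {M} holds.

Yes — Q and B are d-separated given {M}.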